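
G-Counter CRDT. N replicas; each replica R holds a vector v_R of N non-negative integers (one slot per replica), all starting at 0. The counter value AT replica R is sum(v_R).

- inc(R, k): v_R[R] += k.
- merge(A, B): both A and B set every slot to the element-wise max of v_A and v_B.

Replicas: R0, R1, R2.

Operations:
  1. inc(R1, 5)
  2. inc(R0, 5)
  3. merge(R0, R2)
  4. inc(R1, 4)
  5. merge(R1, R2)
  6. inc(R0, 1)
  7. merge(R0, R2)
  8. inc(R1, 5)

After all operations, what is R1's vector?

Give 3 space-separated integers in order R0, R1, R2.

Op 1: inc R1 by 5 -> R1=(0,5,0) value=5
Op 2: inc R0 by 5 -> R0=(5,0,0) value=5
Op 3: merge R0<->R2 -> R0=(5,0,0) R2=(5,0,0)
Op 4: inc R1 by 4 -> R1=(0,9,0) value=9
Op 5: merge R1<->R2 -> R1=(5,9,0) R2=(5,9,0)
Op 6: inc R0 by 1 -> R0=(6,0,0) value=6
Op 7: merge R0<->R2 -> R0=(6,9,0) R2=(6,9,0)
Op 8: inc R1 by 5 -> R1=(5,14,0) value=19

Answer: 5 14 0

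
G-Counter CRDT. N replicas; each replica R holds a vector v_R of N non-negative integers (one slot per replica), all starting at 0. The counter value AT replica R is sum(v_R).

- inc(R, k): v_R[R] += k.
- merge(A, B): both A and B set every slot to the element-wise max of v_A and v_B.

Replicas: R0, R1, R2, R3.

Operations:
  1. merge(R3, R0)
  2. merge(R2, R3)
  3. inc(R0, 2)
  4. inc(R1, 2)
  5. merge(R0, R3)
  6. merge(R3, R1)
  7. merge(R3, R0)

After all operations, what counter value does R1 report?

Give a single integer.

Answer: 4

Derivation:
Op 1: merge R3<->R0 -> R3=(0,0,0,0) R0=(0,0,0,0)
Op 2: merge R2<->R3 -> R2=(0,0,0,0) R3=(0,0,0,0)
Op 3: inc R0 by 2 -> R0=(2,0,0,0) value=2
Op 4: inc R1 by 2 -> R1=(0,2,0,0) value=2
Op 5: merge R0<->R3 -> R0=(2,0,0,0) R3=(2,0,0,0)
Op 6: merge R3<->R1 -> R3=(2,2,0,0) R1=(2,2,0,0)
Op 7: merge R3<->R0 -> R3=(2,2,0,0) R0=(2,2,0,0)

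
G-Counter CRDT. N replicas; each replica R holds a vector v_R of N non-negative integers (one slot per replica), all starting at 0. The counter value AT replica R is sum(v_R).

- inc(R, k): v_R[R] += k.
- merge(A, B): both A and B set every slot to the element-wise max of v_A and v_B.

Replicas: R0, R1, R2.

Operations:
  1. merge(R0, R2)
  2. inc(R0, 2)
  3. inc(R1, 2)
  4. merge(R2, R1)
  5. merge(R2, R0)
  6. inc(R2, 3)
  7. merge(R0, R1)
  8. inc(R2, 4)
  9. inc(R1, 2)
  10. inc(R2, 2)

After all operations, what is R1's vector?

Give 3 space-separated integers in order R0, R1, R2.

Answer: 2 4 0

Derivation:
Op 1: merge R0<->R2 -> R0=(0,0,0) R2=(0,0,0)
Op 2: inc R0 by 2 -> R0=(2,0,0) value=2
Op 3: inc R1 by 2 -> R1=(0,2,0) value=2
Op 4: merge R2<->R1 -> R2=(0,2,0) R1=(0,2,0)
Op 5: merge R2<->R0 -> R2=(2,2,0) R0=(2,2,0)
Op 6: inc R2 by 3 -> R2=(2,2,3) value=7
Op 7: merge R0<->R1 -> R0=(2,2,0) R1=(2,2,0)
Op 8: inc R2 by 4 -> R2=(2,2,7) value=11
Op 9: inc R1 by 2 -> R1=(2,4,0) value=6
Op 10: inc R2 by 2 -> R2=(2,2,9) value=13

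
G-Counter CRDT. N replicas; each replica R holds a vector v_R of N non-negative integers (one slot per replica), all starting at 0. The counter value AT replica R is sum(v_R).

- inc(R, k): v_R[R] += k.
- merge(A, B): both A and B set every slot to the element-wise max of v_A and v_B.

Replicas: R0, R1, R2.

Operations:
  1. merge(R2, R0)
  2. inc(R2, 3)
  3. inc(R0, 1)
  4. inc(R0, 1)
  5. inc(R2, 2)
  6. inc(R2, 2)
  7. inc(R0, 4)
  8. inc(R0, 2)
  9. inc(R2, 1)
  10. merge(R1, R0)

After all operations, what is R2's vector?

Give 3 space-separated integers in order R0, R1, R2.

Answer: 0 0 8

Derivation:
Op 1: merge R2<->R0 -> R2=(0,0,0) R0=(0,0,0)
Op 2: inc R2 by 3 -> R2=(0,0,3) value=3
Op 3: inc R0 by 1 -> R0=(1,0,0) value=1
Op 4: inc R0 by 1 -> R0=(2,0,0) value=2
Op 5: inc R2 by 2 -> R2=(0,0,5) value=5
Op 6: inc R2 by 2 -> R2=(0,0,7) value=7
Op 7: inc R0 by 4 -> R0=(6,0,0) value=6
Op 8: inc R0 by 2 -> R0=(8,0,0) value=8
Op 9: inc R2 by 1 -> R2=(0,0,8) value=8
Op 10: merge R1<->R0 -> R1=(8,0,0) R0=(8,0,0)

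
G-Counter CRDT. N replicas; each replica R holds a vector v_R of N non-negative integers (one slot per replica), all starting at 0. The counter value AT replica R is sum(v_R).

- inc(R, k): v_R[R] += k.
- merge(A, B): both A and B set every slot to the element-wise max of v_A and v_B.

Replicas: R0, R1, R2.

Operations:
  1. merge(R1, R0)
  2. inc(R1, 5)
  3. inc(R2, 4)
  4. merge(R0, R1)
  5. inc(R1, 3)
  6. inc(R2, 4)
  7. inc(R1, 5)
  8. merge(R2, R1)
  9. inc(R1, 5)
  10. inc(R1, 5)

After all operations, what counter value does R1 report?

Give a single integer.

Op 1: merge R1<->R0 -> R1=(0,0,0) R0=(0,0,0)
Op 2: inc R1 by 5 -> R1=(0,5,0) value=5
Op 3: inc R2 by 4 -> R2=(0,0,4) value=4
Op 4: merge R0<->R1 -> R0=(0,5,0) R1=(0,5,0)
Op 5: inc R1 by 3 -> R1=(0,8,0) value=8
Op 6: inc R2 by 4 -> R2=(0,0,8) value=8
Op 7: inc R1 by 5 -> R1=(0,13,0) value=13
Op 8: merge R2<->R1 -> R2=(0,13,8) R1=(0,13,8)
Op 9: inc R1 by 5 -> R1=(0,18,8) value=26
Op 10: inc R1 by 5 -> R1=(0,23,8) value=31

Answer: 31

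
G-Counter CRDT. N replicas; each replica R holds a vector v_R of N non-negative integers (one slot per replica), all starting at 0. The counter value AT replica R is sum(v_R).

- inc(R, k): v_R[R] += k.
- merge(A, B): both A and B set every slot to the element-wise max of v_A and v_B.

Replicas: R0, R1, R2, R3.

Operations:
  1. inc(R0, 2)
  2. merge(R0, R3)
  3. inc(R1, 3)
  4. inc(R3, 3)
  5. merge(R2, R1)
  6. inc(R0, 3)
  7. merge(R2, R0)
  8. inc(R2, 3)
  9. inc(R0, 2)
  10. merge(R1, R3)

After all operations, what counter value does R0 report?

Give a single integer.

Answer: 10

Derivation:
Op 1: inc R0 by 2 -> R0=(2,0,0,0) value=2
Op 2: merge R0<->R3 -> R0=(2,0,0,0) R3=(2,0,0,0)
Op 3: inc R1 by 3 -> R1=(0,3,0,0) value=3
Op 4: inc R3 by 3 -> R3=(2,0,0,3) value=5
Op 5: merge R2<->R1 -> R2=(0,3,0,0) R1=(0,3,0,0)
Op 6: inc R0 by 3 -> R0=(5,0,0,0) value=5
Op 7: merge R2<->R0 -> R2=(5,3,0,0) R0=(5,3,0,0)
Op 8: inc R2 by 3 -> R2=(5,3,3,0) value=11
Op 9: inc R0 by 2 -> R0=(7,3,0,0) value=10
Op 10: merge R1<->R3 -> R1=(2,3,0,3) R3=(2,3,0,3)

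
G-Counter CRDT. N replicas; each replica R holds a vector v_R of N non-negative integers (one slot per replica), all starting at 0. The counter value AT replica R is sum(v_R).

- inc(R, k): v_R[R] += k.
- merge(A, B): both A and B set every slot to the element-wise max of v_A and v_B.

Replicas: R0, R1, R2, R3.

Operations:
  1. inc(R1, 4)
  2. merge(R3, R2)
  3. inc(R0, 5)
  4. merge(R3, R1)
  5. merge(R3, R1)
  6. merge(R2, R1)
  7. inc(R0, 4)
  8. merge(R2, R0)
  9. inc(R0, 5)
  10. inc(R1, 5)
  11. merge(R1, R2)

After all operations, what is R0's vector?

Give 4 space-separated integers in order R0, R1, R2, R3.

Answer: 14 4 0 0

Derivation:
Op 1: inc R1 by 4 -> R1=(0,4,0,0) value=4
Op 2: merge R3<->R2 -> R3=(0,0,0,0) R2=(0,0,0,0)
Op 3: inc R0 by 5 -> R0=(5,0,0,0) value=5
Op 4: merge R3<->R1 -> R3=(0,4,0,0) R1=(0,4,0,0)
Op 5: merge R3<->R1 -> R3=(0,4,0,0) R1=(0,4,0,0)
Op 6: merge R2<->R1 -> R2=(0,4,0,0) R1=(0,4,0,0)
Op 7: inc R0 by 4 -> R0=(9,0,0,0) value=9
Op 8: merge R2<->R0 -> R2=(9,4,0,0) R0=(9,4,0,0)
Op 9: inc R0 by 5 -> R0=(14,4,0,0) value=18
Op 10: inc R1 by 5 -> R1=(0,9,0,0) value=9
Op 11: merge R1<->R2 -> R1=(9,9,0,0) R2=(9,9,0,0)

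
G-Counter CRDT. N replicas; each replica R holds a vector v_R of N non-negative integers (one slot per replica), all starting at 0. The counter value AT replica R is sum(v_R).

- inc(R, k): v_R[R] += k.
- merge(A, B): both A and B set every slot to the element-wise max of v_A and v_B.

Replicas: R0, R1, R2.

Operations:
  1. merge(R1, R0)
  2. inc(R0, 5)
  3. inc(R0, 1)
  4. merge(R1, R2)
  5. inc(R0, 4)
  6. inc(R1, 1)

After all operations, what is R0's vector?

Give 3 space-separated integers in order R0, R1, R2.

Answer: 10 0 0

Derivation:
Op 1: merge R1<->R0 -> R1=(0,0,0) R0=(0,0,0)
Op 2: inc R0 by 5 -> R0=(5,0,0) value=5
Op 3: inc R0 by 1 -> R0=(6,0,0) value=6
Op 4: merge R1<->R2 -> R1=(0,0,0) R2=(0,0,0)
Op 5: inc R0 by 4 -> R0=(10,0,0) value=10
Op 6: inc R1 by 1 -> R1=(0,1,0) value=1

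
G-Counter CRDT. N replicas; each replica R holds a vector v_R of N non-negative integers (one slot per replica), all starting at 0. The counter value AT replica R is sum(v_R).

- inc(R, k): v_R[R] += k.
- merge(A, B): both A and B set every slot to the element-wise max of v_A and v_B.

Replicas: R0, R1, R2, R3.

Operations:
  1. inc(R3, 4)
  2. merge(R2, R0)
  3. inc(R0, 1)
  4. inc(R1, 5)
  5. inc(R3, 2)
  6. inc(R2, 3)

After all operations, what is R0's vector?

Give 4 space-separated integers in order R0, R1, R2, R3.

Op 1: inc R3 by 4 -> R3=(0,0,0,4) value=4
Op 2: merge R2<->R0 -> R2=(0,0,0,0) R0=(0,0,0,0)
Op 3: inc R0 by 1 -> R0=(1,0,0,0) value=1
Op 4: inc R1 by 5 -> R1=(0,5,0,0) value=5
Op 5: inc R3 by 2 -> R3=(0,0,0,6) value=6
Op 6: inc R2 by 3 -> R2=(0,0,3,0) value=3

Answer: 1 0 0 0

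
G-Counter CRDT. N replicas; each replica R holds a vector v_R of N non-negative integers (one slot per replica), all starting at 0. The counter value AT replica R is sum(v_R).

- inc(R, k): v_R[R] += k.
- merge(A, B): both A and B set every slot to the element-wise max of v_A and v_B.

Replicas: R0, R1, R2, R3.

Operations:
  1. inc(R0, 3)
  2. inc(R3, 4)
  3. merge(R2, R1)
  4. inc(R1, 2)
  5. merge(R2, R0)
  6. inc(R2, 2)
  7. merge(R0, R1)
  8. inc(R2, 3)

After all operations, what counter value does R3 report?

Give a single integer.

Answer: 4

Derivation:
Op 1: inc R0 by 3 -> R0=(3,0,0,0) value=3
Op 2: inc R3 by 4 -> R3=(0,0,0,4) value=4
Op 3: merge R2<->R1 -> R2=(0,0,0,0) R1=(0,0,0,0)
Op 4: inc R1 by 2 -> R1=(0,2,0,0) value=2
Op 5: merge R2<->R0 -> R2=(3,0,0,0) R0=(3,0,0,0)
Op 6: inc R2 by 2 -> R2=(3,0,2,0) value=5
Op 7: merge R0<->R1 -> R0=(3,2,0,0) R1=(3,2,0,0)
Op 8: inc R2 by 3 -> R2=(3,0,5,0) value=8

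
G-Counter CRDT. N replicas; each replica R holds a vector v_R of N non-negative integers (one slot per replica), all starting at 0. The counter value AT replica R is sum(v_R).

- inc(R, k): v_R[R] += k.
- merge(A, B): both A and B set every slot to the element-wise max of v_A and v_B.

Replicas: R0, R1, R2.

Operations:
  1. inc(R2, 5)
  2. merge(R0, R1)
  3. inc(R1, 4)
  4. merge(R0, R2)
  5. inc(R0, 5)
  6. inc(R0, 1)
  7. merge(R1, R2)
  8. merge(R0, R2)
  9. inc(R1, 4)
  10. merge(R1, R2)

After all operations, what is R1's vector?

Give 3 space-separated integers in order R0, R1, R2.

Op 1: inc R2 by 5 -> R2=(0,0,5) value=5
Op 2: merge R0<->R1 -> R0=(0,0,0) R1=(0,0,0)
Op 3: inc R1 by 4 -> R1=(0,4,0) value=4
Op 4: merge R0<->R2 -> R0=(0,0,5) R2=(0,0,5)
Op 5: inc R0 by 5 -> R0=(5,0,5) value=10
Op 6: inc R0 by 1 -> R0=(6,0,5) value=11
Op 7: merge R1<->R2 -> R1=(0,4,5) R2=(0,4,5)
Op 8: merge R0<->R2 -> R0=(6,4,5) R2=(6,4,5)
Op 9: inc R1 by 4 -> R1=(0,8,5) value=13
Op 10: merge R1<->R2 -> R1=(6,8,5) R2=(6,8,5)

Answer: 6 8 5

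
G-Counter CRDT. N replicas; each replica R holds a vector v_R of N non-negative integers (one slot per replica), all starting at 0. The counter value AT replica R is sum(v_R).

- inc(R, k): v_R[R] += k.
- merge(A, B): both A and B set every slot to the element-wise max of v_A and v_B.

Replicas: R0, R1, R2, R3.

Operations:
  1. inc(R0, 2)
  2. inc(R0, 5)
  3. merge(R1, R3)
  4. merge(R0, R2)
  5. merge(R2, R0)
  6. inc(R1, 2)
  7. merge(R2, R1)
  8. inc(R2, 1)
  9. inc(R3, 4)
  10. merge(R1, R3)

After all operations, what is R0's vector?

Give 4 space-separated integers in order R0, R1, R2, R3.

Answer: 7 0 0 0

Derivation:
Op 1: inc R0 by 2 -> R0=(2,0,0,0) value=2
Op 2: inc R0 by 5 -> R0=(7,0,0,0) value=7
Op 3: merge R1<->R3 -> R1=(0,0,0,0) R3=(0,0,0,0)
Op 4: merge R0<->R2 -> R0=(7,0,0,0) R2=(7,0,0,0)
Op 5: merge R2<->R0 -> R2=(7,0,0,0) R0=(7,0,0,0)
Op 6: inc R1 by 2 -> R1=(0,2,0,0) value=2
Op 7: merge R2<->R1 -> R2=(7,2,0,0) R1=(7,2,0,0)
Op 8: inc R2 by 1 -> R2=(7,2,1,0) value=10
Op 9: inc R3 by 4 -> R3=(0,0,0,4) value=4
Op 10: merge R1<->R3 -> R1=(7,2,0,4) R3=(7,2,0,4)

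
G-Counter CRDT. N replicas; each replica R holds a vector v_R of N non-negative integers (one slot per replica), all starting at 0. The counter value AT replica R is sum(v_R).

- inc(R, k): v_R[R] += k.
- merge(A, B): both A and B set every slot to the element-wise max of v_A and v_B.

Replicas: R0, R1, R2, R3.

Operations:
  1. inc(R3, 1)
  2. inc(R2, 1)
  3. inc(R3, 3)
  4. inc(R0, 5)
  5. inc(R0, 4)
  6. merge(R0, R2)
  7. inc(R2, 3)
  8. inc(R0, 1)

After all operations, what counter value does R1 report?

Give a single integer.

Answer: 0

Derivation:
Op 1: inc R3 by 1 -> R3=(0,0,0,1) value=1
Op 2: inc R2 by 1 -> R2=(0,0,1,0) value=1
Op 3: inc R3 by 3 -> R3=(0,0,0,4) value=4
Op 4: inc R0 by 5 -> R0=(5,0,0,0) value=5
Op 5: inc R0 by 4 -> R0=(9,0,0,0) value=9
Op 6: merge R0<->R2 -> R0=(9,0,1,0) R2=(9,0,1,0)
Op 7: inc R2 by 3 -> R2=(9,0,4,0) value=13
Op 8: inc R0 by 1 -> R0=(10,0,1,0) value=11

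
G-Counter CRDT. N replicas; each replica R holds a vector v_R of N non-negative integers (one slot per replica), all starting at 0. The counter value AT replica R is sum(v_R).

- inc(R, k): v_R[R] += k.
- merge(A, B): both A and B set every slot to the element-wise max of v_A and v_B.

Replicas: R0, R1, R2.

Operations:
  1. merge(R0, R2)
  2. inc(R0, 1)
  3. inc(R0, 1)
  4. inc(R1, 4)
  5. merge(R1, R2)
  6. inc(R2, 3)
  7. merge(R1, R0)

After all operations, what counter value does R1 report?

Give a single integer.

Answer: 6

Derivation:
Op 1: merge R0<->R2 -> R0=(0,0,0) R2=(0,0,0)
Op 2: inc R0 by 1 -> R0=(1,0,0) value=1
Op 3: inc R0 by 1 -> R0=(2,0,0) value=2
Op 4: inc R1 by 4 -> R1=(0,4,0) value=4
Op 5: merge R1<->R2 -> R1=(0,4,0) R2=(0,4,0)
Op 6: inc R2 by 3 -> R2=(0,4,3) value=7
Op 7: merge R1<->R0 -> R1=(2,4,0) R0=(2,4,0)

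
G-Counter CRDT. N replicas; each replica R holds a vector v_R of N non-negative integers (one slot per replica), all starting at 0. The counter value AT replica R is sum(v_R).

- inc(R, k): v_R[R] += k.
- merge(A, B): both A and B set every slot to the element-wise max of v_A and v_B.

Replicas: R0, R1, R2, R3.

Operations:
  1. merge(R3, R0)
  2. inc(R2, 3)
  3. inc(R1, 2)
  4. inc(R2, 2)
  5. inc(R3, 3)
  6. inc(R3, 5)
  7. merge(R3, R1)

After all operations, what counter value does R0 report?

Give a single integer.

Answer: 0

Derivation:
Op 1: merge R3<->R0 -> R3=(0,0,0,0) R0=(0,0,0,0)
Op 2: inc R2 by 3 -> R2=(0,0,3,0) value=3
Op 3: inc R1 by 2 -> R1=(0,2,0,0) value=2
Op 4: inc R2 by 2 -> R2=(0,0,5,0) value=5
Op 5: inc R3 by 3 -> R3=(0,0,0,3) value=3
Op 6: inc R3 by 5 -> R3=(0,0,0,8) value=8
Op 7: merge R3<->R1 -> R3=(0,2,0,8) R1=(0,2,0,8)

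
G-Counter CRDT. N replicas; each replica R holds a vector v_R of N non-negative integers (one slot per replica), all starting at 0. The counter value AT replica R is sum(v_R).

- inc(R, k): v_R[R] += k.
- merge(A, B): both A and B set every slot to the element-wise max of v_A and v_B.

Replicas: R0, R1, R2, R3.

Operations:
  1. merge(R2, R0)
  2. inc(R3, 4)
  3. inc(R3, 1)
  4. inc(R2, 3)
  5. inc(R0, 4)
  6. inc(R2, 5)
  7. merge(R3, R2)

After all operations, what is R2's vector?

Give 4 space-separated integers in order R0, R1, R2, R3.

Answer: 0 0 8 5

Derivation:
Op 1: merge R2<->R0 -> R2=(0,0,0,0) R0=(0,0,0,0)
Op 2: inc R3 by 4 -> R3=(0,0,0,4) value=4
Op 3: inc R3 by 1 -> R3=(0,0,0,5) value=5
Op 4: inc R2 by 3 -> R2=(0,0,3,0) value=3
Op 5: inc R0 by 4 -> R0=(4,0,0,0) value=4
Op 6: inc R2 by 5 -> R2=(0,0,8,0) value=8
Op 7: merge R3<->R2 -> R3=(0,0,8,5) R2=(0,0,8,5)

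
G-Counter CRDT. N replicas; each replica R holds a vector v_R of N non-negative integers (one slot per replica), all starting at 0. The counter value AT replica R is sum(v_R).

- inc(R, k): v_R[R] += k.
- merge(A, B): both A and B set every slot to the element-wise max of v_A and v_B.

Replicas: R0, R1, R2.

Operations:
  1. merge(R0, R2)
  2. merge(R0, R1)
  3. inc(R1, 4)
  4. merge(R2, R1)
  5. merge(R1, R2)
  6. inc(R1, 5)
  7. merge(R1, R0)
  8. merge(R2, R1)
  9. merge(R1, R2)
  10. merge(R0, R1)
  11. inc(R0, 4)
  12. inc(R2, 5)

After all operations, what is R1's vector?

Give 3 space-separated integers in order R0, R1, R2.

Answer: 0 9 0

Derivation:
Op 1: merge R0<->R2 -> R0=(0,0,0) R2=(0,0,0)
Op 2: merge R0<->R1 -> R0=(0,0,0) R1=(0,0,0)
Op 3: inc R1 by 4 -> R1=(0,4,0) value=4
Op 4: merge R2<->R1 -> R2=(0,4,0) R1=(0,4,0)
Op 5: merge R1<->R2 -> R1=(0,4,0) R2=(0,4,0)
Op 6: inc R1 by 5 -> R1=(0,9,0) value=9
Op 7: merge R1<->R0 -> R1=(0,9,0) R0=(0,9,0)
Op 8: merge R2<->R1 -> R2=(0,9,0) R1=(0,9,0)
Op 9: merge R1<->R2 -> R1=(0,9,0) R2=(0,9,0)
Op 10: merge R0<->R1 -> R0=(0,9,0) R1=(0,9,0)
Op 11: inc R0 by 4 -> R0=(4,9,0) value=13
Op 12: inc R2 by 5 -> R2=(0,9,5) value=14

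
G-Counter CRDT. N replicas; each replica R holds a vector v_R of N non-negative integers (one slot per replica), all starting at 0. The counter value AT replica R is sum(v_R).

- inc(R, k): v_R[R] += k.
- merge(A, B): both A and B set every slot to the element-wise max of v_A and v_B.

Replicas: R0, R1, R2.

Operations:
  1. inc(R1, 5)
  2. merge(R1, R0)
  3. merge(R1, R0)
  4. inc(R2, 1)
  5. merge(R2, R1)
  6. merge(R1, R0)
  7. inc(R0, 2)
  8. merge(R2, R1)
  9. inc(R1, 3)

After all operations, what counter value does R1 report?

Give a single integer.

Op 1: inc R1 by 5 -> R1=(0,5,0) value=5
Op 2: merge R1<->R0 -> R1=(0,5,0) R0=(0,5,0)
Op 3: merge R1<->R0 -> R1=(0,5,0) R0=(0,5,0)
Op 4: inc R2 by 1 -> R2=(0,0,1) value=1
Op 5: merge R2<->R1 -> R2=(0,5,1) R1=(0,5,1)
Op 6: merge R1<->R0 -> R1=(0,5,1) R0=(0,5,1)
Op 7: inc R0 by 2 -> R0=(2,5,1) value=8
Op 8: merge R2<->R1 -> R2=(0,5,1) R1=(0,5,1)
Op 9: inc R1 by 3 -> R1=(0,8,1) value=9

Answer: 9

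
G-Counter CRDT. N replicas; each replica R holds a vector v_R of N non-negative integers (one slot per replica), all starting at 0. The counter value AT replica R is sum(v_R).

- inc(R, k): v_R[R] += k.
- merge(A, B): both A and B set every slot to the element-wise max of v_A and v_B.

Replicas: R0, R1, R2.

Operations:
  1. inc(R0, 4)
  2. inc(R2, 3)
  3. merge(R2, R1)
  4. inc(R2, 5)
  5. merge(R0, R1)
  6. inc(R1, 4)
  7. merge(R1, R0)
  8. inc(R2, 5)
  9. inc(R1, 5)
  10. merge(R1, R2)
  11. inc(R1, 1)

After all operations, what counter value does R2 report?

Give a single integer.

Op 1: inc R0 by 4 -> R0=(4,0,0) value=4
Op 2: inc R2 by 3 -> R2=(0,0,3) value=3
Op 3: merge R2<->R1 -> R2=(0,0,3) R1=(0,0,3)
Op 4: inc R2 by 5 -> R2=(0,0,8) value=8
Op 5: merge R0<->R1 -> R0=(4,0,3) R1=(4,0,3)
Op 6: inc R1 by 4 -> R1=(4,4,3) value=11
Op 7: merge R1<->R0 -> R1=(4,4,3) R0=(4,4,3)
Op 8: inc R2 by 5 -> R2=(0,0,13) value=13
Op 9: inc R1 by 5 -> R1=(4,9,3) value=16
Op 10: merge R1<->R2 -> R1=(4,9,13) R2=(4,9,13)
Op 11: inc R1 by 1 -> R1=(4,10,13) value=27

Answer: 26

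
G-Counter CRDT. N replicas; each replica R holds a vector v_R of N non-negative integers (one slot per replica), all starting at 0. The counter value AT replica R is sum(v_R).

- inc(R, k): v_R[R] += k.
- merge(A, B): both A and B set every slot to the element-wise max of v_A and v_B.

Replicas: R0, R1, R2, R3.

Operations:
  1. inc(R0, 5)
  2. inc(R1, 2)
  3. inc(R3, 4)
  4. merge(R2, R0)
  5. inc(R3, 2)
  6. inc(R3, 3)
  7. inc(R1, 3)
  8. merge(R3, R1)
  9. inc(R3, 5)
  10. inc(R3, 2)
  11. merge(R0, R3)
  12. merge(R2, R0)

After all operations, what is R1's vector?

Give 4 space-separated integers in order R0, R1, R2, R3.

Op 1: inc R0 by 5 -> R0=(5,0,0,0) value=5
Op 2: inc R1 by 2 -> R1=(0,2,0,0) value=2
Op 3: inc R3 by 4 -> R3=(0,0,0,4) value=4
Op 4: merge R2<->R0 -> R2=(5,0,0,0) R0=(5,0,0,0)
Op 5: inc R3 by 2 -> R3=(0,0,0,6) value=6
Op 6: inc R3 by 3 -> R3=(0,0,0,9) value=9
Op 7: inc R1 by 3 -> R1=(0,5,0,0) value=5
Op 8: merge R3<->R1 -> R3=(0,5,0,9) R1=(0,5,0,9)
Op 9: inc R3 by 5 -> R3=(0,5,0,14) value=19
Op 10: inc R3 by 2 -> R3=(0,5,0,16) value=21
Op 11: merge R0<->R3 -> R0=(5,5,0,16) R3=(5,5,0,16)
Op 12: merge R2<->R0 -> R2=(5,5,0,16) R0=(5,5,0,16)

Answer: 0 5 0 9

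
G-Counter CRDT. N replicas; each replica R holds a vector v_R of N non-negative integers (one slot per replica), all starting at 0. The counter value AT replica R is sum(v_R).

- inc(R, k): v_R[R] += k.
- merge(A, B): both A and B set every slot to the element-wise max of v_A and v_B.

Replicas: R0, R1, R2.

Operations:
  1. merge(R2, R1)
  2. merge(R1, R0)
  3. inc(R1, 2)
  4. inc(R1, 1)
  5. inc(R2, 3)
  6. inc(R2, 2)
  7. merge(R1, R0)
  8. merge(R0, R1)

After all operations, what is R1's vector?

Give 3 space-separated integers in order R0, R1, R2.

Answer: 0 3 0

Derivation:
Op 1: merge R2<->R1 -> R2=(0,0,0) R1=(0,0,0)
Op 2: merge R1<->R0 -> R1=(0,0,0) R0=(0,0,0)
Op 3: inc R1 by 2 -> R1=(0,2,0) value=2
Op 4: inc R1 by 1 -> R1=(0,3,0) value=3
Op 5: inc R2 by 3 -> R2=(0,0,3) value=3
Op 6: inc R2 by 2 -> R2=(0,0,5) value=5
Op 7: merge R1<->R0 -> R1=(0,3,0) R0=(0,3,0)
Op 8: merge R0<->R1 -> R0=(0,3,0) R1=(0,3,0)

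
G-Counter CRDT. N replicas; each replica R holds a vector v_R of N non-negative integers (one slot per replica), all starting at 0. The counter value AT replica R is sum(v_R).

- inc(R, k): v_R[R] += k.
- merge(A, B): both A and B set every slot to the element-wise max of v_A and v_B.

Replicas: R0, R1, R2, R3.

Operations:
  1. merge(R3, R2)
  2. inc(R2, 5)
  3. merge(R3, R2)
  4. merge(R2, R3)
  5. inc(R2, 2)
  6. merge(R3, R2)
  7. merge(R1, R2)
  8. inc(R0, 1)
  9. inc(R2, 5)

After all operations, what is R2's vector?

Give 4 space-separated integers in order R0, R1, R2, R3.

Op 1: merge R3<->R2 -> R3=(0,0,0,0) R2=(0,0,0,0)
Op 2: inc R2 by 5 -> R2=(0,0,5,0) value=5
Op 3: merge R3<->R2 -> R3=(0,0,5,0) R2=(0,0,5,0)
Op 4: merge R2<->R3 -> R2=(0,0,5,0) R3=(0,0,5,0)
Op 5: inc R2 by 2 -> R2=(0,0,7,0) value=7
Op 6: merge R3<->R2 -> R3=(0,0,7,0) R2=(0,0,7,0)
Op 7: merge R1<->R2 -> R1=(0,0,7,0) R2=(0,0,7,0)
Op 8: inc R0 by 1 -> R0=(1,0,0,0) value=1
Op 9: inc R2 by 5 -> R2=(0,0,12,0) value=12

Answer: 0 0 12 0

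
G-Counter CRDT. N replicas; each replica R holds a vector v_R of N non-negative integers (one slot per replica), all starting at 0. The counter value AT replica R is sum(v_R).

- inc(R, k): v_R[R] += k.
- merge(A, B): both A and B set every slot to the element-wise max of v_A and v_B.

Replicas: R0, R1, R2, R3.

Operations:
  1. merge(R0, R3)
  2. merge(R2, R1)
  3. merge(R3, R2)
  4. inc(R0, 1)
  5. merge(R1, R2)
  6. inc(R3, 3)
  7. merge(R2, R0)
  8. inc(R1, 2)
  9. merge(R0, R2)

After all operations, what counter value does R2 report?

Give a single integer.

Op 1: merge R0<->R3 -> R0=(0,0,0,0) R3=(0,0,0,0)
Op 2: merge R2<->R1 -> R2=(0,0,0,0) R1=(0,0,0,0)
Op 3: merge R3<->R2 -> R3=(0,0,0,0) R2=(0,0,0,0)
Op 4: inc R0 by 1 -> R0=(1,0,0,0) value=1
Op 5: merge R1<->R2 -> R1=(0,0,0,0) R2=(0,0,0,0)
Op 6: inc R3 by 3 -> R3=(0,0,0,3) value=3
Op 7: merge R2<->R0 -> R2=(1,0,0,0) R0=(1,0,0,0)
Op 8: inc R1 by 2 -> R1=(0,2,0,0) value=2
Op 9: merge R0<->R2 -> R0=(1,0,0,0) R2=(1,0,0,0)

Answer: 1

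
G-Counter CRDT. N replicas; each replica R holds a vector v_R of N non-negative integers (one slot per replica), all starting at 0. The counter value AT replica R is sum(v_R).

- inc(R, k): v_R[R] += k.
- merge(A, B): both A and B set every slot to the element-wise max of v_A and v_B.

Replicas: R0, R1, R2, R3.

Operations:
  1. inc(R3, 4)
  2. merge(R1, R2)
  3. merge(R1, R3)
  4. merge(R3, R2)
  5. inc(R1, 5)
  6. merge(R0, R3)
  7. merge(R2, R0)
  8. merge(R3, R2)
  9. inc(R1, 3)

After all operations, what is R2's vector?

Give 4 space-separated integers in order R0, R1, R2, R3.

Answer: 0 0 0 4

Derivation:
Op 1: inc R3 by 4 -> R3=(0,0,0,4) value=4
Op 2: merge R1<->R2 -> R1=(0,0,0,0) R2=(0,0,0,0)
Op 3: merge R1<->R3 -> R1=(0,0,0,4) R3=(0,0,0,4)
Op 4: merge R3<->R2 -> R3=(0,0,0,4) R2=(0,0,0,4)
Op 5: inc R1 by 5 -> R1=(0,5,0,4) value=9
Op 6: merge R0<->R3 -> R0=(0,0,0,4) R3=(0,0,0,4)
Op 7: merge R2<->R0 -> R2=(0,0,0,4) R0=(0,0,0,4)
Op 8: merge R3<->R2 -> R3=(0,0,0,4) R2=(0,0,0,4)
Op 9: inc R1 by 3 -> R1=(0,8,0,4) value=12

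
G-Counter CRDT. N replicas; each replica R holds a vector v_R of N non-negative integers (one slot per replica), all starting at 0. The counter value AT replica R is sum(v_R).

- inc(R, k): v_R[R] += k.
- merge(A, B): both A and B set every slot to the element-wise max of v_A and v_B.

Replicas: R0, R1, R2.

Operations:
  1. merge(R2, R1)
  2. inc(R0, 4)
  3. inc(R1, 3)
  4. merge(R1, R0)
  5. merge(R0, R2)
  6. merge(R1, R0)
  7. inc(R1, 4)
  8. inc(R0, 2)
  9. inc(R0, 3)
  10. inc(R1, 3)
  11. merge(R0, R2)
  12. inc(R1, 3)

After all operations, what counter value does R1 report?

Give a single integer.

Answer: 17

Derivation:
Op 1: merge R2<->R1 -> R2=(0,0,0) R1=(0,0,0)
Op 2: inc R0 by 4 -> R0=(4,0,0) value=4
Op 3: inc R1 by 3 -> R1=(0,3,0) value=3
Op 4: merge R1<->R0 -> R1=(4,3,0) R0=(4,3,0)
Op 5: merge R0<->R2 -> R0=(4,3,0) R2=(4,3,0)
Op 6: merge R1<->R0 -> R1=(4,3,0) R0=(4,3,0)
Op 7: inc R1 by 4 -> R1=(4,7,0) value=11
Op 8: inc R0 by 2 -> R0=(6,3,0) value=9
Op 9: inc R0 by 3 -> R0=(9,3,0) value=12
Op 10: inc R1 by 3 -> R1=(4,10,0) value=14
Op 11: merge R0<->R2 -> R0=(9,3,0) R2=(9,3,0)
Op 12: inc R1 by 3 -> R1=(4,13,0) value=17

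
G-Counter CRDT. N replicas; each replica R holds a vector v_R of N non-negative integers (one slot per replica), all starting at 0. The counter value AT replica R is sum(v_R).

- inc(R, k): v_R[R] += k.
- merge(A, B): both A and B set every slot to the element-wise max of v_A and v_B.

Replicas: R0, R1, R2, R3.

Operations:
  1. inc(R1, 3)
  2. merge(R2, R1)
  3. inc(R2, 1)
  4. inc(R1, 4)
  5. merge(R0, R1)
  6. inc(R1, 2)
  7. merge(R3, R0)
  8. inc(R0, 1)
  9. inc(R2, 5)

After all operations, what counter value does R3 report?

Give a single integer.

Answer: 7

Derivation:
Op 1: inc R1 by 3 -> R1=(0,3,0,0) value=3
Op 2: merge R2<->R1 -> R2=(0,3,0,0) R1=(0,3,0,0)
Op 3: inc R2 by 1 -> R2=(0,3,1,0) value=4
Op 4: inc R1 by 4 -> R1=(0,7,0,0) value=7
Op 5: merge R0<->R1 -> R0=(0,7,0,0) R1=(0,7,0,0)
Op 6: inc R1 by 2 -> R1=(0,9,0,0) value=9
Op 7: merge R3<->R0 -> R3=(0,7,0,0) R0=(0,7,0,0)
Op 8: inc R0 by 1 -> R0=(1,7,0,0) value=8
Op 9: inc R2 by 5 -> R2=(0,3,6,0) value=9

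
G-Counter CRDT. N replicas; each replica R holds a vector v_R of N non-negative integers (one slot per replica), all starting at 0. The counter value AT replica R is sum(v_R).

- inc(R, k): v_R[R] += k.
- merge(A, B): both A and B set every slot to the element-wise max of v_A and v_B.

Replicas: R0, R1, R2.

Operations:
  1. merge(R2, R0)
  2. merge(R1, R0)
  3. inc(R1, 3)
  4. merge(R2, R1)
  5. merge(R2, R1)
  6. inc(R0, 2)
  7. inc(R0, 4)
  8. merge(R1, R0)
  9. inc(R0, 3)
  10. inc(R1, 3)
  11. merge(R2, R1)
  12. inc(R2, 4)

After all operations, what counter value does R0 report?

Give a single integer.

Op 1: merge R2<->R0 -> R2=(0,0,0) R0=(0,0,0)
Op 2: merge R1<->R0 -> R1=(0,0,0) R0=(0,0,0)
Op 3: inc R1 by 3 -> R1=(0,3,0) value=3
Op 4: merge R2<->R1 -> R2=(0,3,0) R1=(0,3,0)
Op 5: merge R2<->R1 -> R2=(0,3,0) R1=(0,3,0)
Op 6: inc R0 by 2 -> R0=(2,0,0) value=2
Op 7: inc R0 by 4 -> R0=(6,0,0) value=6
Op 8: merge R1<->R0 -> R1=(6,3,0) R0=(6,3,0)
Op 9: inc R0 by 3 -> R0=(9,3,0) value=12
Op 10: inc R1 by 3 -> R1=(6,6,0) value=12
Op 11: merge R2<->R1 -> R2=(6,6,0) R1=(6,6,0)
Op 12: inc R2 by 4 -> R2=(6,6,4) value=16

Answer: 12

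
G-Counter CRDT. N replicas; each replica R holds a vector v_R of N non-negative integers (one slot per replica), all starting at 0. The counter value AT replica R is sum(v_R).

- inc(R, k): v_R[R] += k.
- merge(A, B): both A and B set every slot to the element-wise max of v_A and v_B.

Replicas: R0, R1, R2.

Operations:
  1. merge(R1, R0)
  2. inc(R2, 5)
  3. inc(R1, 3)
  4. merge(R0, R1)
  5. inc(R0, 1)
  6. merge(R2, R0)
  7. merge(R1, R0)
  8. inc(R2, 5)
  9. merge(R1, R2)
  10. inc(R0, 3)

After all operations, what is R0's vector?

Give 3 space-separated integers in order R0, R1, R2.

Answer: 4 3 5

Derivation:
Op 1: merge R1<->R0 -> R1=(0,0,0) R0=(0,0,0)
Op 2: inc R2 by 5 -> R2=(0,0,5) value=5
Op 3: inc R1 by 3 -> R1=(0,3,0) value=3
Op 4: merge R0<->R1 -> R0=(0,3,0) R1=(0,3,0)
Op 5: inc R0 by 1 -> R0=(1,3,0) value=4
Op 6: merge R2<->R0 -> R2=(1,3,5) R0=(1,3,5)
Op 7: merge R1<->R0 -> R1=(1,3,5) R0=(1,3,5)
Op 8: inc R2 by 5 -> R2=(1,3,10) value=14
Op 9: merge R1<->R2 -> R1=(1,3,10) R2=(1,3,10)
Op 10: inc R0 by 3 -> R0=(4,3,5) value=12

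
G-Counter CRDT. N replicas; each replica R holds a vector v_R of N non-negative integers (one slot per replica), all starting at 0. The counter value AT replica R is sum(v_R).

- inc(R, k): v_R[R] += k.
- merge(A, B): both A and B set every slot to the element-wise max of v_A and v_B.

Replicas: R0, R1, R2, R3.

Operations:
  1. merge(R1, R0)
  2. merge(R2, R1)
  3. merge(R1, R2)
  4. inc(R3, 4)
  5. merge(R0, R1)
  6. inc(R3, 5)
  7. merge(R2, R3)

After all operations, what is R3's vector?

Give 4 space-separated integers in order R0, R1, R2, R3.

Op 1: merge R1<->R0 -> R1=(0,0,0,0) R0=(0,0,0,0)
Op 2: merge R2<->R1 -> R2=(0,0,0,0) R1=(0,0,0,0)
Op 3: merge R1<->R2 -> R1=(0,0,0,0) R2=(0,0,0,0)
Op 4: inc R3 by 4 -> R3=(0,0,0,4) value=4
Op 5: merge R0<->R1 -> R0=(0,0,0,0) R1=(0,0,0,0)
Op 6: inc R3 by 5 -> R3=(0,0,0,9) value=9
Op 7: merge R2<->R3 -> R2=(0,0,0,9) R3=(0,0,0,9)

Answer: 0 0 0 9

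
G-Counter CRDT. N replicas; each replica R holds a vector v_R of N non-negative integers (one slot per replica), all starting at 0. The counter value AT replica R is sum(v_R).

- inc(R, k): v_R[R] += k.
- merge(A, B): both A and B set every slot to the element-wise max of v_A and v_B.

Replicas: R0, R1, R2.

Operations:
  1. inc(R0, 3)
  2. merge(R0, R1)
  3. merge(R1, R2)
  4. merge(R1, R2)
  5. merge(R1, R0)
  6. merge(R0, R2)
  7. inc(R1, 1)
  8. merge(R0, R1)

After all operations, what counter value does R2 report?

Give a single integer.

Answer: 3

Derivation:
Op 1: inc R0 by 3 -> R0=(3,0,0) value=3
Op 2: merge R0<->R1 -> R0=(3,0,0) R1=(3,0,0)
Op 3: merge R1<->R2 -> R1=(3,0,0) R2=(3,0,0)
Op 4: merge R1<->R2 -> R1=(3,0,0) R2=(3,0,0)
Op 5: merge R1<->R0 -> R1=(3,0,0) R0=(3,0,0)
Op 6: merge R0<->R2 -> R0=(3,0,0) R2=(3,0,0)
Op 7: inc R1 by 1 -> R1=(3,1,0) value=4
Op 8: merge R0<->R1 -> R0=(3,1,0) R1=(3,1,0)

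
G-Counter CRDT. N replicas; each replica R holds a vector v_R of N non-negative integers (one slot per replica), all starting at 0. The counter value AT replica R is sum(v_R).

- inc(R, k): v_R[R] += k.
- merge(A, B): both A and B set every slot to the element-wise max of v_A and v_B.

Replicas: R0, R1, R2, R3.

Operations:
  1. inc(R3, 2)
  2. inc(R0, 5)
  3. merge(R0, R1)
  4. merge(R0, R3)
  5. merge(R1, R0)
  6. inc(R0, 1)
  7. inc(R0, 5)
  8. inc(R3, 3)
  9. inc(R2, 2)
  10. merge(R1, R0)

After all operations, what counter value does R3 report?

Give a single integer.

Answer: 10

Derivation:
Op 1: inc R3 by 2 -> R3=(0,0,0,2) value=2
Op 2: inc R0 by 5 -> R0=(5,0,0,0) value=5
Op 3: merge R0<->R1 -> R0=(5,0,0,0) R1=(5,0,0,0)
Op 4: merge R0<->R3 -> R0=(5,0,0,2) R3=(5,0,0,2)
Op 5: merge R1<->R0 -> R1=(5,0,0,2) R0=(5,0,0,2)
Op 6: inc R0 by 1 -> R0=(6,0,0,2) value=8
Op 7: inc R0 by 5 -> R0=(11,0,0,2) value=13
Op 8: inc R3 by 3 -> R3=(5,0,0,5) value=10
Op 9: inc R2 by 2 -> R2=(0,0,2,0) value=2
Op 10: merge R1<->R0 -> R1=(11,0,0,2) R0=(11,0,0,2)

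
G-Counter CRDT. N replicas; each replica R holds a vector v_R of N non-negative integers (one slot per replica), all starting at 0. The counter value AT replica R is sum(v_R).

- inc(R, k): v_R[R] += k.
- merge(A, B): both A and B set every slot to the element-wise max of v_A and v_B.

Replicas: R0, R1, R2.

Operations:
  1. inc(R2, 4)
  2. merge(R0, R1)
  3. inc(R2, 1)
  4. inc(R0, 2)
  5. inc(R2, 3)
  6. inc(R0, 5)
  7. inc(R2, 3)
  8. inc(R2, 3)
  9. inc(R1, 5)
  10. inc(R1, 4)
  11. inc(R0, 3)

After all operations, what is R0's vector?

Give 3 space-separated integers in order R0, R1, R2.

Op 1: inc R2 by 4 -> R2=(0,0,4) value=4
Op 2: merge R0<->R1 -> R0=(0,0,0) R1=(0,0,0)
Op 3: inc R2 by 1 -> R2=(0,0,5) value=5
Op 4: inc R0 by 2 -> R0=(2,0,0) value=2
Op 5: inc R2 by 3 -> R2=(0,0,8) value=8
Op 6: inc R0 by 5 -> R0=(7,0,0) value=7
Op 7: inc R2 by 3 -> R2=(0,0,11) value=11
Op 8: inc R2 by 3 -> R2=(0,0,14) value=14
Op 9: inc R1 by 5 -> R1=(0,5,0) value=5
Op 10: inc R1 by 4 -> R1=(0,9,0) value=9
Op 11: inc R0 by 3 -> R0=(10,0,0) value=10

Answer: 10 0 0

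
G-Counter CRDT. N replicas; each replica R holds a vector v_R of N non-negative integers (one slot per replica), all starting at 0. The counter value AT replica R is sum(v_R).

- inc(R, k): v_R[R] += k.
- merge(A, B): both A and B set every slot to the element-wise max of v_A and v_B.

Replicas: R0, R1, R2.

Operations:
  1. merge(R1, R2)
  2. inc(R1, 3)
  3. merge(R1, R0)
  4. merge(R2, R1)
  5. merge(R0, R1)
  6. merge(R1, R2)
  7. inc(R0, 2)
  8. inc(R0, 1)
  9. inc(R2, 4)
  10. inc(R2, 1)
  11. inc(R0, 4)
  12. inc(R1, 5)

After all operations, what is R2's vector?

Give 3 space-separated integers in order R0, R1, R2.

Answer: 0 3 5

Derivation:
Op 1: merge R1<->R2 -> R1=(0,0,0) R2=(0,0,0)
Op 2: inc R1 by 3 -> R1=(0,3,0) value=3
Op 3: merge R1<->R0 -> R1=(0,3,0) R0=(0,3,0)
Op 4: merge R2<->R1 -> R2=(0,3,0) R1=(0,3,0)
Op 5: merge R0<->R1 -> R0=(0,3,0) R1=(0,3,0)
Op 6: merge R1<->R2 -> R1=(0,3,0) R2=(0,3,0)
Op 7: inc R0 by 2 -> R0=(2,3,0) value=5
Op 8: inc R0 by 1 -> R0=(3,3,0) value=6
Op 9: inc R2 by 4 -> R2=(0,3,4) value=7
Op 10: inc R2 by 1 -> R2=(0,3,5) value=8
Op 11: inc R0 by 4 -> R0=(7,3,0) value=10
Op 12: inc R1 by 5 -> R1=(0,8,0) value=8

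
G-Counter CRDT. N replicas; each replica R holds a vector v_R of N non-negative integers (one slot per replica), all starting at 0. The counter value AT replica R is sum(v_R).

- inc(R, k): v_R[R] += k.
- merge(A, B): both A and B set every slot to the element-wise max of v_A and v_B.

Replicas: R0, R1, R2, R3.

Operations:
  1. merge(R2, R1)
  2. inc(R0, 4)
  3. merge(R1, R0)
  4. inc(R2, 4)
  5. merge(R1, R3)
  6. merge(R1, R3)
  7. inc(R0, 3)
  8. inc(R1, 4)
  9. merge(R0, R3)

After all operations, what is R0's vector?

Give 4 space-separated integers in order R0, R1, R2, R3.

Op 1: merge R2<->R1 -> R2=(0,0,0,0) R1=(0,0,0,0)
Op 2: inc R0 by 4 -> R0=(4,0,0,0) value=4
Op 3: merge R1<->R0 -> R1=(4,0,0,0) R0=(4,0,0,0)
Op 4: inc R2 by 4 -> R2=(0,0,4,0) value=4
Op 5: merge R1<->R3 -> R1=(4,0,0,0) R3=(4,0,0,0)
Op 6: merge R1<->R3 -> R1=(4,0,0,0) R3=(4,0,0,0)
Op 7: inc R0 by 3 -> R0=(7,0,0,0) value=7
Op 8: inc R1 by 4 -> R1=(4,4,0,0) value=8
Op 9: merge R0<->R3 -> R0=(7,0,0,0) R3=(7,0,0,0)

Answer: 7 0 0 0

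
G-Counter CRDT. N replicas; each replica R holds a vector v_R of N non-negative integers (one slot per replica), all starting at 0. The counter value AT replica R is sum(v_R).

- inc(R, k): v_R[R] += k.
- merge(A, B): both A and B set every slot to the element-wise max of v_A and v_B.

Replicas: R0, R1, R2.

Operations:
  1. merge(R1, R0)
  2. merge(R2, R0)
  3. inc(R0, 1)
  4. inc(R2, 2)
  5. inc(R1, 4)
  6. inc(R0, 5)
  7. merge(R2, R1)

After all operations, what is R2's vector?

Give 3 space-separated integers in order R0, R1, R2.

Answer: 0 4 2

Derivation:
Op 1: merge R1<->R0 -> R1=(0,0,0) R0=(0,0,0)
Op 2: merge R2<->R0 -> R2=(0,0,0) R0=(0,0,0)
Op 3: inc R0 by 1 -> R0=(1,0,0) value=1
Op 4: inc R2 by 2 -> R2=(0,0,2) value=2
Op 5: inc R1 by 4 -> R1=(0,4,0) value=4
Op 6: inc R0 by 5 -> R0=(6,0,0) value=6
Op 7: merge R2<->R1 -> R2=(0,4,2) R1=(0,4,2)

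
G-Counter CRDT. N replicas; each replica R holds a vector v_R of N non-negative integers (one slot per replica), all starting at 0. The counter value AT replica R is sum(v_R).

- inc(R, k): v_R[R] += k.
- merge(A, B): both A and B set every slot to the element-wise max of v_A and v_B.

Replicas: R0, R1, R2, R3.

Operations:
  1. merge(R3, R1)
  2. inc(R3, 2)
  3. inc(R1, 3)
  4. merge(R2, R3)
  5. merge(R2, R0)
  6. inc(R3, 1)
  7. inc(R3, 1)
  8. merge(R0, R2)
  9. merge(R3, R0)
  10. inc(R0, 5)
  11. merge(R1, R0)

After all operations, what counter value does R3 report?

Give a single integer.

Op 1: merge R3<->R1 -> R3=(0,0,0,0) R1=(0,0,0,0)
Op 2: inc R3 by 2 -> R3=(0,0,0,2) value=2
Op 3: inc R1 by 3 -> R1=(0,3,0,0) value=3
Op 4: merge R2<->R3 -> R2=(0,0,0,2) R3=(0,0,0,2)
Op 5: merge R2<->R0 -> R2=(0,0,0,2) R0=(0,0,0,2)
Op 6: inc R3 by 1 -> R3=(0,0,0,3) value=3
Op 7: inc R3 by 1 -> R3=(0,0,0,4) value=4
Op 8: merge R0<->R2 -> R0=(0,0,0,2) R2=(0,0,0,2)
Op 9: merge R3<->R0 -> R3=(0,0,0,4) R0=(0,0,0,4)
Op 10: inc R0 by 5 -> R0=(5,0,0,4) value=9
Op 11: merge R1<->R0 -> R1=(5,3,0,4) R0=(5,3,0,4)

Answer: 4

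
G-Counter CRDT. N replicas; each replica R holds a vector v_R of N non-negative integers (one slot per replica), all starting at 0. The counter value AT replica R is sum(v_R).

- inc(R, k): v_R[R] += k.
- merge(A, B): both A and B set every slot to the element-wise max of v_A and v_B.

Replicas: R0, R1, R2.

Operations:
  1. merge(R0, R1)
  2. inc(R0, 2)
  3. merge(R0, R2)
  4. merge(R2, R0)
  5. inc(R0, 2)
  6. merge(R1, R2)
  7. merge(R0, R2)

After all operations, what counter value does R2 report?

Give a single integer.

Answer: 4

Derivation:
Op 1: merge R0<->R1 -> R0=(0,0,0) R1=(0,0,0)
Op 2: inc R0 by 2 -> R0=(2,0,0) value=2
Op 3: merge R0<->R2 -> R0=(2,0,0) R2=(2,0,0)
Op 4: merge R2<->R0 -> R2=(2,0,0) R0=(2,0,0)
Op 5: inc R0 by 2 -> R0=(4,0,0) value=4
Op 6: merge R1<->R2 -> R1=(2,0,0) R2=(2,0,0)
Op 7: merge R0<->R2 -> R0=(4,0,0) R2=(4,0,0)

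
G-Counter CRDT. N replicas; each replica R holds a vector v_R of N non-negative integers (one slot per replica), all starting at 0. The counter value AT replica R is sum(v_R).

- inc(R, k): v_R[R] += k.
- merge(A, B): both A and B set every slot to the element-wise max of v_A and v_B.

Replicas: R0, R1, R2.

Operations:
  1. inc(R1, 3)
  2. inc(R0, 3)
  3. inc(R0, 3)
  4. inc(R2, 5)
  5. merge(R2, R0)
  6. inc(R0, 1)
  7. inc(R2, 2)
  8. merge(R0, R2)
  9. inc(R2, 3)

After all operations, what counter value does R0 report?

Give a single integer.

Op 1: inc R1 by 3 -> R1=(0,3,0) value=3
Op 2: inc R0 by 3 -> R0=(3,0,0) value=3
Op 3: inc R0 by 3 -> R0=(6,0,0) value=6
Op 4: inc R2 by 5 -> R2=(0,0,5) value=5
Op 5: merge R2<->R0 -> R2=(6,0,5) R0=(6,0,5)
Op 6: inc R0 by 1 -> R0=(7,0,5) value=12
Op 7: inc R2 by 2 -> R2=(6,0,7) value=13
Op 8: merge R0<->R2 -> R0=(7,0,7) R2=(7,0,7)
Op 9: inc R2 by 3 -> R2=(7,0,10) value=17

Answer: 14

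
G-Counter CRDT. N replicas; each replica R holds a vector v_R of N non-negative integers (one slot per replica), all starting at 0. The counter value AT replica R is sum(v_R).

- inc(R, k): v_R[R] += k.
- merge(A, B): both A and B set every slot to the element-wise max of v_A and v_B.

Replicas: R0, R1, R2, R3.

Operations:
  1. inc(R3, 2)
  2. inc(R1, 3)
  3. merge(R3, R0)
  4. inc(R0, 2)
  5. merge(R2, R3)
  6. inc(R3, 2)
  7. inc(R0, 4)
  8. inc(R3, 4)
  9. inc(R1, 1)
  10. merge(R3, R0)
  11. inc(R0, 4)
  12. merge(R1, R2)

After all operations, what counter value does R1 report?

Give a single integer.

Op 1: inc R3 by 2 -> R3=(0,0,0,2) value=2
Op 2: inc R1 by 3 -> R1=(0,3,0,0) value=3
Op 3: merge R3<->R0 -> R3=(0,0,0,2) R0=(0,0,0,2)
Op 4: inc R0 by 2 -> R0=(2,0,0,2) value=4
Op 5: merge R2<->R3 -> R2=(0,0,0,2) R3=(0,0,0,2)
Op 6: inc R3 by 2 -> R3=(0,0,0,4) value=4
Op 7: inc R0 by 4 -> R0=(6,0,0,2) value=8
Op 8: inc R3 by 4 -> R3=(0,0,0,8) value=8
Op 9: inc R1 by 1 -> R1=(0,4,0,0) value=4
Op 10: merge R3<->R0 -> R3=(6,0,0,8) R0=(6,0,0,8)
Op 11: inc R0 by 4 -> R0=(10,0,0,8) value=18
Op 12: merge R1<->R2 -> R1=(0,4,0,2) R2=(0,4,0,2)

Answer: 6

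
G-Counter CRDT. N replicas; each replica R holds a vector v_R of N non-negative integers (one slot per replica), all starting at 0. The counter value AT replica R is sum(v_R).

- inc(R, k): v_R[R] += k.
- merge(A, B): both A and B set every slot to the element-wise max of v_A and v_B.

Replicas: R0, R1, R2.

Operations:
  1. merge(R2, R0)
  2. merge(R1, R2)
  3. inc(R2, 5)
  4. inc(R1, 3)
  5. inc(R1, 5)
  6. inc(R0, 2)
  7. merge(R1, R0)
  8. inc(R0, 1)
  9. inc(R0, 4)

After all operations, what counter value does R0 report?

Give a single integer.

Answer: 15

Derivation:
Op 1: merge R2<->R0 -> R2=(0,0,0) R0=(0,0,0)
Op 2: merge R1<->R2 -> R1=(0,0,0) R2=(0,0,0)
Op 3: inc R2 by 5 -> R2=(0,0,5) value=5
Op 4: inc R1 by 3 -> R1=(0,3,0) value=3
Op 5: inc R1 by 5 -> R1=(0,8,0) value=8
Op 6: inc R0 by 2 -> R0=(2,0,0) value=2
Op 7: merge R1<->R0 -> R1=(2,8,0) R0=(2,8,0)
Op 8: inc R0 by 1 -> R0=(3,8,0) value=11
Op 9: inc R0 by 4 -> R0=(7,8,0) value=15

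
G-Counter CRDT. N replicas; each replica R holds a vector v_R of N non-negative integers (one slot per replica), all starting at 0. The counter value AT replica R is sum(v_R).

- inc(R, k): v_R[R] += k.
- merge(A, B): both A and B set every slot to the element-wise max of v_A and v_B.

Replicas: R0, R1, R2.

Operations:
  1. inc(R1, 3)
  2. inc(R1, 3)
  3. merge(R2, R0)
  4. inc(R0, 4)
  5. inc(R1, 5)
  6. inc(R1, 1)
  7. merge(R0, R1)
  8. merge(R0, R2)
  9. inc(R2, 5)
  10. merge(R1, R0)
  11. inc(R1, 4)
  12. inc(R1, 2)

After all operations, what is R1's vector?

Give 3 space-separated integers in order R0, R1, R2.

Answer: 4 18 0

Derivation:
Op 1: inc R1 by 3 -> R1=(0,3,0) value=3
Op 2: inc R1 by 3 -> R1=(0,6,0) value=6
Op 3: merge R2<->R0 -> R2=(0,0,0) R0=(0,0,0)
Op 4: inc R0 by 4 -> R0=(4,0,0) value=4
Op 5: inc R1 by 5 -> R1=(0,11,0) value=11
Op 6: inc R1 by 1 -> R1=(0,12,0) value=12
Op 7: merge R0<->R1 -> R0=(4,12,0) R1=(4,12,0)
Op 8: merge R0<->R2 -> R0=(4,12,0) R2=(4,12,0)
Op 9: inc R2 by 5 -> R2=(4,12,5) value=21
Op 10: merge R1<->R0 -> R1=(4,12,0) R0=(4,12,0)
Op 11: inc R1 by 4 -> R1=(4,16,0) value=20
Op 12: inc R1 by 2 -> R1=(4,18,0) value=22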